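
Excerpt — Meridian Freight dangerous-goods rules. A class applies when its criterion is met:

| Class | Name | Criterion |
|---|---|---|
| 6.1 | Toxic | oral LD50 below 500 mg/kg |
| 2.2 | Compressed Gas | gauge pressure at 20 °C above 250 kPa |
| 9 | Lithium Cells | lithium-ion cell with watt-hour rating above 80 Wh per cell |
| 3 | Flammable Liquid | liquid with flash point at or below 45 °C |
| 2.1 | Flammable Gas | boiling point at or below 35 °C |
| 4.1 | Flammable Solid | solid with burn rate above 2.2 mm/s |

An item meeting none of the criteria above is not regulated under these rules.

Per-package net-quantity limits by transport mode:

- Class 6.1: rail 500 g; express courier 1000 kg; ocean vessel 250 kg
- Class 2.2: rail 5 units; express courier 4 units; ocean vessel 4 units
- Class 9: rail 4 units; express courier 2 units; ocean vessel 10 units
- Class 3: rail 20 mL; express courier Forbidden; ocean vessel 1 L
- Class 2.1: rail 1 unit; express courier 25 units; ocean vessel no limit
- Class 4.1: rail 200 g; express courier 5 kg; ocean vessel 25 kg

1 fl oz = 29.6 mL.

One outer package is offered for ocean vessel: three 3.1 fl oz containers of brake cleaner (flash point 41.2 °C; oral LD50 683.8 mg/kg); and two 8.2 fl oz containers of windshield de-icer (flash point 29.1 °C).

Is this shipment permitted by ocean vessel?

Brake cleaner: flash point 41.2 °C ≤ 45 °C → Class 3 (Flammable Liquid).
With flash point 29.1 °C (≤ 45 °C), the windshield de-icer falls in Class 3.
Class 3 net quantity: (three 3.1 fl oz containers = 275.28 mL) + (two 8.2 fl oz containers = 485.44 mL) = 760.72 mL.
That is within the Class 3 ocean vessel limit of 1 L.

Yes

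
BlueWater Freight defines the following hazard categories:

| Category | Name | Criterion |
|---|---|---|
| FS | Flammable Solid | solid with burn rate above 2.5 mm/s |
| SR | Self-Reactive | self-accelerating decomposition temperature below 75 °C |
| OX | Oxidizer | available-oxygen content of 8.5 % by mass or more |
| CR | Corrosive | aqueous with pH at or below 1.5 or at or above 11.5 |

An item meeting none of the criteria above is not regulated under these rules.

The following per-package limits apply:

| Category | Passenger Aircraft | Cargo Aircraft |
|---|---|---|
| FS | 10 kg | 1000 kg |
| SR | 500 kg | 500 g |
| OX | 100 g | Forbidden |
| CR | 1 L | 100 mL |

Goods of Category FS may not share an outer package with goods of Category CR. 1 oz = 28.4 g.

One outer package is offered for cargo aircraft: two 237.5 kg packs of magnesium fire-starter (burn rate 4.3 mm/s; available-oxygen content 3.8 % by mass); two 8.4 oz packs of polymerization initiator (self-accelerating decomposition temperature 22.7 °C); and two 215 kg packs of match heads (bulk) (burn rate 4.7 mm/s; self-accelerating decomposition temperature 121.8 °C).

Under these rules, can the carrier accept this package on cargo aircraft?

Yes

With burn rate 4.3 mm/s (> 2.5 mm/s), the magnesium fire-starter falls in Category FS.
Self-accelerating decomposition temperature 22.7 °C meets the Category SR criterion (Self-Reactive), so the polymerization initiator is Category SR.
Match heads (bulk): burn rate 4.7 mm/s > 2.5 mm/s → Category FS (Flammable Solid).
Category FS net quantity: (two 237.5 kg packs = 475 kg) + (two 215 kg packs = 430 kg) = 905 kg.
That is within the Category FS cargo aircraft limit of 1000 kg.
Category SR quantity: two 8.4 oz packs = 477.12 g.
That is within the Category SR cargo aircraft limit of 500 g.
The segregation rule (Category FS with Category CR) does not apply to Category FS with Category SR.
Every hazard category is within its cargo aircraft limit and no segregation rule is violated.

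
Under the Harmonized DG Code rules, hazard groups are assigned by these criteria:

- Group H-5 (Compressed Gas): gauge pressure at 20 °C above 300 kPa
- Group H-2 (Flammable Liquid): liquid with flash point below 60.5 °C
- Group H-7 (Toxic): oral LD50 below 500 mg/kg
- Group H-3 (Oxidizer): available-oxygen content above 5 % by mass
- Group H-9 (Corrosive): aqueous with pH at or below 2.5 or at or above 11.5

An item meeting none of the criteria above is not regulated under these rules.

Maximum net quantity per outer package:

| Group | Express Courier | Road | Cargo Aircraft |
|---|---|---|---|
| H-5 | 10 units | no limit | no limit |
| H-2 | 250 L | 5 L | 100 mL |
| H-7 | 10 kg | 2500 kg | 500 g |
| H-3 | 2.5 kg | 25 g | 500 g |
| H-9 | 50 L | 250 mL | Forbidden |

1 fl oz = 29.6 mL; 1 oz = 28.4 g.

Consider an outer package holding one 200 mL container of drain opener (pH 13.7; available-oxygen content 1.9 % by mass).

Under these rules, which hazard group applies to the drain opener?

Drain opener: pH 13.7 ≥ 11.5 → Group H-9 (Corrosive).

Group H-9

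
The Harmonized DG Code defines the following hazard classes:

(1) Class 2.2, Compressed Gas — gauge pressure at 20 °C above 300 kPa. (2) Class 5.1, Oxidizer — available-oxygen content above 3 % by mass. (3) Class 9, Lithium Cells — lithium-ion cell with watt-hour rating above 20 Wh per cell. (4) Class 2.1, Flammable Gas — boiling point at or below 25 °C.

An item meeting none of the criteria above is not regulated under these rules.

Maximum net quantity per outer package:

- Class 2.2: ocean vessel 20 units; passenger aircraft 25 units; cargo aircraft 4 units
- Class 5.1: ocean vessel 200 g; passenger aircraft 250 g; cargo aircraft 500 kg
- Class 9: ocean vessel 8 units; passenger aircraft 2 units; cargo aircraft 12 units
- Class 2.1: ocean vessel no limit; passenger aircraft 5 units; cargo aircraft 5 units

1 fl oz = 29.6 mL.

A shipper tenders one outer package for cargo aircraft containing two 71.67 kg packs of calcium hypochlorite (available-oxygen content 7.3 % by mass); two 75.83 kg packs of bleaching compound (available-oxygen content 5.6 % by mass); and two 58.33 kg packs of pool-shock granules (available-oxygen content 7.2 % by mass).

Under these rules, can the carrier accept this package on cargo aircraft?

Calcium hypochlorite: available-oxygen content 7.3 % by mass > 3 % by mass → Class 5.1 (Oxidizer).
Available-oxygen content 5.6 % by mass meets the Class 5.1 criterion (Oxidizer), so the bleaching compound is Class 5.1.
The pool-shock granules have available-oxygen content 7.2 % by mass, which is > 3 % by mass, so they are Class 5.1 (Oxidizer).
Class 5.1 net quantity: (two 71.67 kg packs = 143.34 kg) + (two 75.83 kg packs = 151.66 kg) + (two 58.33 kg packs = 116.66 kg) = 411.66 kg.
That is within the Class 5.1 cargo aircraft limit of 500 kg.

Yes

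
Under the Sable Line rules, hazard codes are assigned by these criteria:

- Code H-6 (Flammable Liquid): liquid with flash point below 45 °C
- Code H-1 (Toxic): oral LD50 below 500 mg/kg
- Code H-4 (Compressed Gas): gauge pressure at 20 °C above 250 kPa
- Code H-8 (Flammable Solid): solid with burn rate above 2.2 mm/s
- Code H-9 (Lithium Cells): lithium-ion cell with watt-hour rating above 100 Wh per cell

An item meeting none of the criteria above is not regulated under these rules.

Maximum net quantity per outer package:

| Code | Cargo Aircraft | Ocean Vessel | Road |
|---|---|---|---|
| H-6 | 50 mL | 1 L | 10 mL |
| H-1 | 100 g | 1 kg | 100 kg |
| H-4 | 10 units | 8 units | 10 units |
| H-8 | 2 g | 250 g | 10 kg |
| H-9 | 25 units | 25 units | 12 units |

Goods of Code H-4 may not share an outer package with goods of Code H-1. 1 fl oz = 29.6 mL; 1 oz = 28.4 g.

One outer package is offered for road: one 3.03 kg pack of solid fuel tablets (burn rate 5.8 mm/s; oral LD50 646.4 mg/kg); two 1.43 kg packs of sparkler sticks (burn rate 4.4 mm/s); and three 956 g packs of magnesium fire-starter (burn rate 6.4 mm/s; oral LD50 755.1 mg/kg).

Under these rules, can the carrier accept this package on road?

Solid fuel tablets: burn rate 5.8 mm/s > 2.2 mm/s → Code H-8 (Flammable Solid).
Sparkler sticks: burn rate 4.4 mm/s > 2.2 mm/s → Code H-8 (Flammable Solid).
With burn rate 6.4 mm/s (> 2.2 mm/s), the magnesium fire-starter falls in Code H-8.
Code H-8 net quantity: 3.03 kg + (two 1.43 kg packs = 2.86 kg) + (three 956 g packs = 2.868 kg) = 8.758 kg.
8.758 kg is within the road limit of 10 kg for Code H-8.

Yes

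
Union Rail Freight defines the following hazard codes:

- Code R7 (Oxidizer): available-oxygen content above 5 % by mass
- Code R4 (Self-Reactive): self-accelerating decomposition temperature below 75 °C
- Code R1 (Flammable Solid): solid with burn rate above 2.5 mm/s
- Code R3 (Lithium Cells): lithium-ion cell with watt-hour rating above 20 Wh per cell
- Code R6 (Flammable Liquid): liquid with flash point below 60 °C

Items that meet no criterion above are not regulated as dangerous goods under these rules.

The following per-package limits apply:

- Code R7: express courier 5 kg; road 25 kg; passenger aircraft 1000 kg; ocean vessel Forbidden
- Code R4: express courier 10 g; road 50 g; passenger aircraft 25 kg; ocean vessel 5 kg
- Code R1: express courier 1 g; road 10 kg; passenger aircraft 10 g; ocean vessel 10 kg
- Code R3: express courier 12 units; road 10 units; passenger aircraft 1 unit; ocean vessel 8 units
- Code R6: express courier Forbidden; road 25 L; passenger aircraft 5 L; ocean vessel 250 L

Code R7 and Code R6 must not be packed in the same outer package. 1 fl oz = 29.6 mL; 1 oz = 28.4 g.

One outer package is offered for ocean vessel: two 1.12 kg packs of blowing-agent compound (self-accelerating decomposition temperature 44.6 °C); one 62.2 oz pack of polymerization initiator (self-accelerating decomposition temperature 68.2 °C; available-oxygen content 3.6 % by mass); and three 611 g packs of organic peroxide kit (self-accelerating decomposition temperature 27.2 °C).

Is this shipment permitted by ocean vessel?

No

Blowing-agent compound: self-accelerating decomposition temperature 44.6 °C < 75 °C → Code R4 (Self-Reactive).
Self-accelerating decomposition temperature 68.2 °C meets the Code R4 criterion (Self-Reactive), so the polymerization initiator is Code R4.
With self-accelerating decomposition temperature 27.2 °C (< 75 °C), the organic peroxide kit falls in Code R4.
Code R4 net quantity: (two 1.12 kg packs = 2.24 kg) + (one 62.2 oz pack = 1766.48 g) + (three 611 g packs = 1.833 kg) = 5839.48 g.
5839.48 g > 5 kg (ocean vessel limit, Code R4) — over the limit.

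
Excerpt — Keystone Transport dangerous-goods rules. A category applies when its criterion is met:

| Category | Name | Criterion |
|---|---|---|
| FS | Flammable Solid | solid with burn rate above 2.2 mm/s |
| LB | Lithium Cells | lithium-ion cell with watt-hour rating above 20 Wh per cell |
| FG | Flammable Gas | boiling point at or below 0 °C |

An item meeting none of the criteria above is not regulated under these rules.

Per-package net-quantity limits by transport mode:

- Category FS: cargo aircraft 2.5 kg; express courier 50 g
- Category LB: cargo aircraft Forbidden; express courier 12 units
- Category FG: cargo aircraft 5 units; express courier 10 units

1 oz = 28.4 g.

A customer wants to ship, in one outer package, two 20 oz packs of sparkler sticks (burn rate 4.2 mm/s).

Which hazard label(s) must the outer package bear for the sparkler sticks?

Sparkler sticks: burn rate 4.2 mm/s > 2.2 mm/s → Category FS (Flammable Solid).
Only the Category FS label is required.

Category FS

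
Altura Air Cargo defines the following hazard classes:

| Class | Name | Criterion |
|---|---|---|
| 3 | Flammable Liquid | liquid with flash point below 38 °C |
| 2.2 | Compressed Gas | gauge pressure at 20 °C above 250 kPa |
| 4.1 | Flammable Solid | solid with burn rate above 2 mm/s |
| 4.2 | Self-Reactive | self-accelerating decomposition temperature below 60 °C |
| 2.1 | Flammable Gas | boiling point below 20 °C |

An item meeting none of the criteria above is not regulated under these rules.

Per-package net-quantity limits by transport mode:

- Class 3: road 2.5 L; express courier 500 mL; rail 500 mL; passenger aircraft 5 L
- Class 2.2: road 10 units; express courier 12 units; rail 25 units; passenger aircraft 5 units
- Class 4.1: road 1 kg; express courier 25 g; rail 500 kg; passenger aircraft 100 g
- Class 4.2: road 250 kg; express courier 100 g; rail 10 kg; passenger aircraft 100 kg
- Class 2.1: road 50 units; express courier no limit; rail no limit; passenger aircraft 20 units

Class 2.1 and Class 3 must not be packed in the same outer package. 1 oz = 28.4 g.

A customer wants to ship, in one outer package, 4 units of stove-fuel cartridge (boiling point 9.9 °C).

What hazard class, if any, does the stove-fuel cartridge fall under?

Class 2.1

With boiling point 9.9 °C (< 20 °C), the stove-fuel cartridge falls in Class 2.1.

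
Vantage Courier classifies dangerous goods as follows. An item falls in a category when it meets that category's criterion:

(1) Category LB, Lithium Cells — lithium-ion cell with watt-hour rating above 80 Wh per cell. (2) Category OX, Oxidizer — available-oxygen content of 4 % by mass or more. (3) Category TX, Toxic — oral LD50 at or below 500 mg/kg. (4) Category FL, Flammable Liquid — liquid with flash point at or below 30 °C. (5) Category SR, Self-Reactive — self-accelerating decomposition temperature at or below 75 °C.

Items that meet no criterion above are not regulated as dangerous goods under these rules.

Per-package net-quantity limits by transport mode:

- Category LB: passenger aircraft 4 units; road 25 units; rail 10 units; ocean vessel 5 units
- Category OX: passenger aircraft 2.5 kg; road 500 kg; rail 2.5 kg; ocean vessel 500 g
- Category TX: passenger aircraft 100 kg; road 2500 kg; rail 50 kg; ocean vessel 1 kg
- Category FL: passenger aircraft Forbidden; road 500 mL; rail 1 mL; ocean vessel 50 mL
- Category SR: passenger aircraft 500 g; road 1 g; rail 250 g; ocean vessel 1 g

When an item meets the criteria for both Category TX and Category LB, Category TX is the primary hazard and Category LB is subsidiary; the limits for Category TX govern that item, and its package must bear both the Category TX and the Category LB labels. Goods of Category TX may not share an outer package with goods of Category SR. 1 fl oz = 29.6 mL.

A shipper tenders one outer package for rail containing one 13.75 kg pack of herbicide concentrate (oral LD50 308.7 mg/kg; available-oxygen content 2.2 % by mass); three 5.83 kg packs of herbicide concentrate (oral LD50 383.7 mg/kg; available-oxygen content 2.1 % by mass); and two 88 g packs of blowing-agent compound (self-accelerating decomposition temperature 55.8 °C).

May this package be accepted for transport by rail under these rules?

With oral LD50 308.7 mg/kg (≤ 500 mg/kg), the herbicide concentrate falls in Category TX.
With oral LD50 383.7 mg/kg (≤ 500 mg/kg), the herbicide concentrate falls in Category TX.
Blowing-agent compound: self-accelerating decomposition temperature 55.8 °C ≤ 75 °C → Category SR (Self-Reactive).
Total Category TX: 13.75 kg + (three 5.83 kg packs = 17.49 kg) = 31.24 kg.
31.24 kg is within the rail limit of 50 kg for Category TX.
Category SR quantity: two 88 g packs = 176 g.
That is within the Category SR rail limit of 250 g.
Category TX and Category SR may not share an outer package.

No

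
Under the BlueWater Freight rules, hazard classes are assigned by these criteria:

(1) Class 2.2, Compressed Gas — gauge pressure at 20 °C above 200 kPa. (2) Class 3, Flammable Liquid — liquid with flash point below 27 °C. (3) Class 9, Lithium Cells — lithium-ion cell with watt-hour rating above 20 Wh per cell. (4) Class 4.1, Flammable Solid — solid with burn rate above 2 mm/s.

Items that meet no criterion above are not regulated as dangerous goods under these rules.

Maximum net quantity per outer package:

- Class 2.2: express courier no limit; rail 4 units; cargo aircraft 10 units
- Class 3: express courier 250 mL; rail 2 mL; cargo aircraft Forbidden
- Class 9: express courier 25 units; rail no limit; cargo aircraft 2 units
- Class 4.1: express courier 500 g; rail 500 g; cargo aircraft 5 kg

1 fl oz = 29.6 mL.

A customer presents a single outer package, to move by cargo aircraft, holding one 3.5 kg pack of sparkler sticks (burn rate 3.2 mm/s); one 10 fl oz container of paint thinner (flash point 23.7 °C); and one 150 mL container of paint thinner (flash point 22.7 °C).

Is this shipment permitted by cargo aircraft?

No

With burn rate 3.2 mm/s (> 2 mm/s), the sparkler sticks fall in Class 4.1.
Paint thinner: flash point 23.7 °C < 27 °C → Class 3 (Flammable Liquid).
Flash point 22.7 °C meets the Class 3 criterion (Flammable Liquid), so the paint thinner is Class 3.
Total Class 3: (one 10 fl oz container = 296 mL) + 150 mL = 446 mL.
Class 3 is Forbidden by cargo aircraft.
Class 4.1 quantity: 3.5 kg.
3.5 kg is within the cargo aircraft limit of 5 kg for Class 4.1.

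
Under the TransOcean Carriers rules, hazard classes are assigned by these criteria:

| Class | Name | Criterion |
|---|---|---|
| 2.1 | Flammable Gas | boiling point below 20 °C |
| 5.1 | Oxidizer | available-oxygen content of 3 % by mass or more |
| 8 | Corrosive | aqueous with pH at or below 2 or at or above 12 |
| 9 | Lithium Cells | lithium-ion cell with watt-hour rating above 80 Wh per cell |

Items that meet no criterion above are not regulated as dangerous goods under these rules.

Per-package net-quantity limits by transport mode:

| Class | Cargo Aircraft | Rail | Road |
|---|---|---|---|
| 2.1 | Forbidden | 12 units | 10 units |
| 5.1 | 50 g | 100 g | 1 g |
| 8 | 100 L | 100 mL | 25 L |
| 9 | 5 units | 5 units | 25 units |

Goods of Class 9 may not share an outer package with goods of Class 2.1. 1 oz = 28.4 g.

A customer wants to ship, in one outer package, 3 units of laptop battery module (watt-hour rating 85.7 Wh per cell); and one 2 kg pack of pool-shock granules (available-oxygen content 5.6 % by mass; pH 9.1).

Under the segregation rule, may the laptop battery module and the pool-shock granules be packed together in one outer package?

Yes

With watt-hour rating 85.7 Wh per cell (> 80 Wh per cell), the laptop battery module falls in Class 9.
Pool-shock granules: available-oxygen content 5.6 % by mass ≥ 3 % by mass → Class 5.1 (Oxidizer).
No segregation rule bars Class 9 with Class 5.1.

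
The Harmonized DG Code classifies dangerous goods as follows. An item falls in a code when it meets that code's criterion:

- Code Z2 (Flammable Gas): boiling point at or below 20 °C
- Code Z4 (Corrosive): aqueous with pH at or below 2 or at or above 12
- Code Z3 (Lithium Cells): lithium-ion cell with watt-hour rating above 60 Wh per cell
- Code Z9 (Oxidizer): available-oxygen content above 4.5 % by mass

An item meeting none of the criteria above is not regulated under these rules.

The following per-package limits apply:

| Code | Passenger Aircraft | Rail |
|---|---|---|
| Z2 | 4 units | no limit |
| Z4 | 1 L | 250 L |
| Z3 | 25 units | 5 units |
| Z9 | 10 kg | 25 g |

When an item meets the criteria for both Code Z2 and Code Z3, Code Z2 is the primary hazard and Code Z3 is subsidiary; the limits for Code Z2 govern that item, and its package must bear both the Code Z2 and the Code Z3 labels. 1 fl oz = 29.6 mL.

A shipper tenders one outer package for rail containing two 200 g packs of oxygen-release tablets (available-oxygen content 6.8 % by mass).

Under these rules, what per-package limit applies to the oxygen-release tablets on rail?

Available-oxygen content 6.8 % by mass meets the Code Z9 criterion (Oxidizer), so the oxygen-release tablets are Code Z9.
The rail limit for Code Z9 is 25 g.

25 g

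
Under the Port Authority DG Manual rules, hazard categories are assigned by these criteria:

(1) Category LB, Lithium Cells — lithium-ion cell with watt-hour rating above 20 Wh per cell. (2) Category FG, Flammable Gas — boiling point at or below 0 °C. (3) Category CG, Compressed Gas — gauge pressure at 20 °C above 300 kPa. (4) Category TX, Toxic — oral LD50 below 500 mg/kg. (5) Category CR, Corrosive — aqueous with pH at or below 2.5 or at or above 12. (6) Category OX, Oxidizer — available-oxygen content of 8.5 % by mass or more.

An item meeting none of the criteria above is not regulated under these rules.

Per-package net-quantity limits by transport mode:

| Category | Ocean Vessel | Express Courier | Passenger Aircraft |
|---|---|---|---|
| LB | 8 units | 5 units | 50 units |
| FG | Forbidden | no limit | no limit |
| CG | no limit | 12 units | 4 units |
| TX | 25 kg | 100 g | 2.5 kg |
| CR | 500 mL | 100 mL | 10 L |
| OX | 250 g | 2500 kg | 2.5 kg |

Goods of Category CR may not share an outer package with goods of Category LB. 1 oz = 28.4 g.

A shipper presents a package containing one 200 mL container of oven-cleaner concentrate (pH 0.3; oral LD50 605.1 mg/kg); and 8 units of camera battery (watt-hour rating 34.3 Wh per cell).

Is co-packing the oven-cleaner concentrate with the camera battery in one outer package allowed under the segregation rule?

The oven-cleaner concentrate has pH 0.3, which is ≤ 2.5, so it is Category CR (Corrosive).
Watt-hour rating 34.3 Wh per cell meets the Category LB criterion (Lithium Cells), so the camera battery is Category LB.
Category CR and Category LB may not share an outer package.

No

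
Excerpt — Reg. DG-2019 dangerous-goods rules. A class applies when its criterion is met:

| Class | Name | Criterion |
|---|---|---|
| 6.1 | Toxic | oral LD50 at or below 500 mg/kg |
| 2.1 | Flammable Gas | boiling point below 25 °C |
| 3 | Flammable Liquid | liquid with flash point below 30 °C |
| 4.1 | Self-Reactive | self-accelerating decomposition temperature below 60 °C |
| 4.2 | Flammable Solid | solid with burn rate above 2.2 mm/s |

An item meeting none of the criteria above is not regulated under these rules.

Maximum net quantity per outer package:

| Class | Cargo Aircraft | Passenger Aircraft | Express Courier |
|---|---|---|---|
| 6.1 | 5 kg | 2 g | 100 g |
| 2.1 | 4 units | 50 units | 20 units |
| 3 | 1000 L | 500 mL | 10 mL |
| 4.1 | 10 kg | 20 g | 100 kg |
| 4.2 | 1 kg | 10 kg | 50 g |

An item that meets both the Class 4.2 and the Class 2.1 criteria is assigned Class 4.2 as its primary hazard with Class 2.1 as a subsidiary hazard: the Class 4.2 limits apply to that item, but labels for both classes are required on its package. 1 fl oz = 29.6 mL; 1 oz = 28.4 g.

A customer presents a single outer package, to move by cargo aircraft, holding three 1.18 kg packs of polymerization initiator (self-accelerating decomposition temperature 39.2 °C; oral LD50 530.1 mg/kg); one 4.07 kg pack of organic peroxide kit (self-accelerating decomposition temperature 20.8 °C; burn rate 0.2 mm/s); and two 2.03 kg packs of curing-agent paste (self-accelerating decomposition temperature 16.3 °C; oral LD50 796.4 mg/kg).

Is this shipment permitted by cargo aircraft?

Polymerization initiator: self-accelerating decomposition temperature 39.2 °C < 60 °C → Class 4.1 (Self-Reactive).
Self-accelerating decomposition temperature 20.8 °C meets the Class 4.1 criterion (Self-Reactive), so the organic peroxide kit is Class 4.1.
Self-accelerating decomposition temperature 16.3 °C meets the Class 4.1 criterion (Self-Reactive), so the curing-agent paste is Class 4.1.
Class 4.1 net quantity: (three 1.18 kg packs = 3.54 kg) + 4.07 kg + (two 2.03 kg packs = 4.06 kg) = 11.67 kg.
11.67 kg > 10 kg (cargo aircraft limit, Class 4.1) — over the limit.

No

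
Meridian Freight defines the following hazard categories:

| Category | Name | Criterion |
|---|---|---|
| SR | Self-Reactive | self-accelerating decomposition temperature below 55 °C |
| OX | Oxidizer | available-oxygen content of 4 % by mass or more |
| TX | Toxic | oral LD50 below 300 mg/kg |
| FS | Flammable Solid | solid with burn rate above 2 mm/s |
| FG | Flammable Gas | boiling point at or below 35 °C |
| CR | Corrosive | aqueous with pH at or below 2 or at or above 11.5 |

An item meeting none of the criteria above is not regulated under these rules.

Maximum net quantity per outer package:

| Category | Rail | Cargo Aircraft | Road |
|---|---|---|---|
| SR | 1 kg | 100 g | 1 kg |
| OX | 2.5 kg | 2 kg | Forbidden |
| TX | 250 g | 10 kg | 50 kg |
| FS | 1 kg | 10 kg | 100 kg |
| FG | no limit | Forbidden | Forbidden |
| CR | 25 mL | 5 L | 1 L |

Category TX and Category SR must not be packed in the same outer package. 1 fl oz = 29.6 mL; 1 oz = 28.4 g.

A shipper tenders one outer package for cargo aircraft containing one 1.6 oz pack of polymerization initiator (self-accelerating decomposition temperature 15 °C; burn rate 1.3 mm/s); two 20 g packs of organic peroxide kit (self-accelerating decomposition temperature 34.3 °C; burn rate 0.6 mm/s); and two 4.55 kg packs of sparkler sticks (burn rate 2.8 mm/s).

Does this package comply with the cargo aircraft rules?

The polymerization initiator has self-accelerating decomposition temperature 15 °C, which is < 55 °C, so it is Category SR (Self-Reactive).
Self-accelerating decomposition temperature 34.3 °C meets the Category SR criterion (Self-Reactive), so the organic peroxide kit is Category SR.
Sparkler sticks: burn rate 2.8 mm/s > 2 mm/s → Category FS (Flammable Solid).
Category SR net quantity: (one 1.6 oz pack = 45.44 g) + (two 20 g packs = 40 g) = 85.44 g.
That is within the Category SR cargo aircraft limit of 100 g.
Category FS quantity: two 4.55 kg packs = 9.1 kg.
9.1 kg is within the cargo aircraft limit of 10 kg for Category FS.
The segregation rule (Category TX with Category SR) does not apply to Category SR with Category FS.
Every hazard category is within its cargo aircraft limit and no segregation rule is violated.

Yes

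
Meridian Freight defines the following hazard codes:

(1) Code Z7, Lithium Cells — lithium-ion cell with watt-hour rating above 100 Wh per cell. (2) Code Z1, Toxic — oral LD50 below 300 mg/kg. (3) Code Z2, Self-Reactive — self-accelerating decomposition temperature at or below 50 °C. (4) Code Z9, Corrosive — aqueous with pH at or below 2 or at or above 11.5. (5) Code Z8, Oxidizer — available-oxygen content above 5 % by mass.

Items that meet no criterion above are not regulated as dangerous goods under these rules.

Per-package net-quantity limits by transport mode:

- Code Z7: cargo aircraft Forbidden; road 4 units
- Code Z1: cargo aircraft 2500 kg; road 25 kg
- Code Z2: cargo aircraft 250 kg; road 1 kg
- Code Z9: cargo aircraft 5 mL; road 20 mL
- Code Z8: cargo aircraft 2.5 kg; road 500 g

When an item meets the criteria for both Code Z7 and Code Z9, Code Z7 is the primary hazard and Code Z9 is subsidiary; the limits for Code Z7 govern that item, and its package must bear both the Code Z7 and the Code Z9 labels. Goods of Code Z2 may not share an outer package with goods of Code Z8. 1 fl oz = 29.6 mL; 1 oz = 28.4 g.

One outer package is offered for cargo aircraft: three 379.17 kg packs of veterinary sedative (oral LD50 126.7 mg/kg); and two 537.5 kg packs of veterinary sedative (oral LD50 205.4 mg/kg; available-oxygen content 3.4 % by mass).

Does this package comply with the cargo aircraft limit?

With oral LD50 126.7 mg/kg (< 300 mg/kg), the veterinary sedative falls in Code Z1.
Oral LD50 205.4 mg/kg meets the Code Z1 criterion (Toxic), so the veterinary sedative is Code Z1.
Code Z1 net quantity: (three 379.17 kg packs = 1137.51 kg) + (two 537.5 kg packs = 1075 kg) = 2212.51 kg.
2212.51 kg is within the cargo aircraft limit of 2500 kg for Code Z1.

Yes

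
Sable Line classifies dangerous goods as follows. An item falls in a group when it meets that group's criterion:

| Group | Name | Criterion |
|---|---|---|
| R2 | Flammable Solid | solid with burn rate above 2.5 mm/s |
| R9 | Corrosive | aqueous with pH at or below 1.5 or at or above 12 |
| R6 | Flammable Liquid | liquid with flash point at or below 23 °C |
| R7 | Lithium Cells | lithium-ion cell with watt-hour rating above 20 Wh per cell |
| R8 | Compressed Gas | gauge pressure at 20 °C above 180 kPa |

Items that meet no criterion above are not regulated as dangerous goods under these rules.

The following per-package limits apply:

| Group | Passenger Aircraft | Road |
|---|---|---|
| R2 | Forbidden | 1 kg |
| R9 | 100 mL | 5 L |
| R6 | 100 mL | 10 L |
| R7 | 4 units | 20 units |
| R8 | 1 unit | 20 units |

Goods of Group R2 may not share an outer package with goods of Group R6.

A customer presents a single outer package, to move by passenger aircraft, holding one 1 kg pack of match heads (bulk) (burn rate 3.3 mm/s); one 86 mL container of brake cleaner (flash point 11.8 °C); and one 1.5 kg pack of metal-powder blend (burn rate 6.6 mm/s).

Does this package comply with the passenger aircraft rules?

No

Match heads (bulk): burn rate 3.3 mm/s > 2.5 mm/s → Group R2 (Flammable Solid).
Brake cleaner: flash point 11.8 °C ≤ 23 °C → Group R6 (Flammable Liquid).
Burn rate 6.6 mm/s meets the Group R2 criterion (Flammable Solid), so the metal-powder blend is Group R2.
Group R2 net quantity: 1 kg + 1.5 kg = 2.5 kg.
Group R2 is Forbidden by passenger aircraft.
Group R6 quantity: 86 mL.
86 mL ≤ 100 mL (passenger aircraft limit, Group R6) — within limit.
Group R2 and Group R6 may not share an outer package.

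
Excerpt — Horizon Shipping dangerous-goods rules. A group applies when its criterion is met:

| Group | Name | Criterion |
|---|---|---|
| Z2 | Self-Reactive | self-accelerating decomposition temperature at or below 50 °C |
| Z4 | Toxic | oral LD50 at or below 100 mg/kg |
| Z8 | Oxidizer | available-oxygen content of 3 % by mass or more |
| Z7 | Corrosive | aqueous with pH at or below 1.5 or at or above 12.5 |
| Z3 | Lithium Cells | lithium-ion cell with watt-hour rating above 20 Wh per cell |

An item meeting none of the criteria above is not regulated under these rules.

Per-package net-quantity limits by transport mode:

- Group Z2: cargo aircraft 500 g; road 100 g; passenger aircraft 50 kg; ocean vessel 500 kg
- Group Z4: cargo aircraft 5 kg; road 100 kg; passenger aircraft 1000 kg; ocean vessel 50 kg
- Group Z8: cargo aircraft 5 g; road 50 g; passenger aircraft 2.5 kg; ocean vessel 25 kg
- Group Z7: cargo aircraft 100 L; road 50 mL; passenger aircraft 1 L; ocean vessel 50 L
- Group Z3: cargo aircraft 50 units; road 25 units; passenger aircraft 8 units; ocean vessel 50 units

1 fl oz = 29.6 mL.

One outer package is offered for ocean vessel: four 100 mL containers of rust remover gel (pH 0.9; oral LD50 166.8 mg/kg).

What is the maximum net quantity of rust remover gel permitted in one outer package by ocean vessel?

With pH 0.9 (≤ 1.5), the rust remover gel falls in Group Z7.
The ocean vessel limit for Group Z7 is 50 L.

50 L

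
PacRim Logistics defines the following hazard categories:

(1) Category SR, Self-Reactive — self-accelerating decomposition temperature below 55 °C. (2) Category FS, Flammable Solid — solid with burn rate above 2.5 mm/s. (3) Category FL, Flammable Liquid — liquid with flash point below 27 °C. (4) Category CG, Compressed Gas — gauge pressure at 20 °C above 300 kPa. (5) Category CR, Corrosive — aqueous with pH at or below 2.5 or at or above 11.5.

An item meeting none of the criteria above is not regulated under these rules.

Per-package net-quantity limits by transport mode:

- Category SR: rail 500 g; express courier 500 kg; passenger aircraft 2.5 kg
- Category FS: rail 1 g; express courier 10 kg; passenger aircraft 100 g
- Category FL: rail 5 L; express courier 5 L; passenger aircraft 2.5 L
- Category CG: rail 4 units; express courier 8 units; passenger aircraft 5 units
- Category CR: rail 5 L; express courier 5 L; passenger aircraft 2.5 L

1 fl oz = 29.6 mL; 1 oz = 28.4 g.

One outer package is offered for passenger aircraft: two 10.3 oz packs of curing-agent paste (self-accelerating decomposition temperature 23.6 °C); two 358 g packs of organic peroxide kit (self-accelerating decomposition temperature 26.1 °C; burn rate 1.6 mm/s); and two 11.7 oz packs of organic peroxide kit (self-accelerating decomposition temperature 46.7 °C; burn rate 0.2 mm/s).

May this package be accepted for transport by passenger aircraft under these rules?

Yes

With self-accelerating decomposition temperature 23.6 °C (< 55 °C), the curing-agent paste falls in Category SR.
With self-accelerating decomposition temperature 26.1 °C (< 55 °C), the organic peroxide kit falls in Category SR.
With self-accelerating decomposition temperature 46.7 °C (< 55 °C), the organic peroxide kit falls in Category SR.
Total Category SR: (two 10.3 oz packs = 585.04 g) + (two 358 g packs = 716 g) + (two 11.7 oz packs = 664.56 g) = 1965.6 g.
1965.6 g is within the passenger aircraft limit of 2.5 kg for Category SR.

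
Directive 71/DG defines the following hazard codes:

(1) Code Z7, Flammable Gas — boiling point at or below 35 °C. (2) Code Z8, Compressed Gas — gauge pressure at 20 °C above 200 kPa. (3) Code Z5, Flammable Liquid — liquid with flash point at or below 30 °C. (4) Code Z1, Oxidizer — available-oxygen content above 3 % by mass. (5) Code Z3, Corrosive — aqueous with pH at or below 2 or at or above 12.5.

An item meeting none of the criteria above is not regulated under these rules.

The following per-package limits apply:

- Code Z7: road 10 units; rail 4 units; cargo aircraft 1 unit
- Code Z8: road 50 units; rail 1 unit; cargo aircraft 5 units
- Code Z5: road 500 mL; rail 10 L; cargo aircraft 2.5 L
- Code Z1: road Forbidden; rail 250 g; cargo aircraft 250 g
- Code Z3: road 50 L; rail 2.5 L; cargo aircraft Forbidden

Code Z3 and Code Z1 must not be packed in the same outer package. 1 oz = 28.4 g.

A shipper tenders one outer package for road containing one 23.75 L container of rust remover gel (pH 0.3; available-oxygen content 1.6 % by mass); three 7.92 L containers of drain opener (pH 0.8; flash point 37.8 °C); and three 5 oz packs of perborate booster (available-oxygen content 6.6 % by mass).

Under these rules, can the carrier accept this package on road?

No

With pH 0.3 (≤ 2), the rust remover gel falls in Code Z3.
The drain opener has pH 0.8, which is ≤ 2, so it is Code Z3 (Corrosive).
Perborate booster: available-oxygen content 6.6 % by mass > 3 % by mass → Code Z1 (Oxidizer).
Code Z3 net quantity: 23.75 L + (three 7.92 L containers = 23.76 L) = 47.51 L.
That is within the Code Z3 road limit of 50 L.
Code Z1 quantity: three 5 oz packs = 426 g.
By road, Code Z1 is Forbidden regardless of quantity.
Code Z3 and Code Z1 may not share an outer package.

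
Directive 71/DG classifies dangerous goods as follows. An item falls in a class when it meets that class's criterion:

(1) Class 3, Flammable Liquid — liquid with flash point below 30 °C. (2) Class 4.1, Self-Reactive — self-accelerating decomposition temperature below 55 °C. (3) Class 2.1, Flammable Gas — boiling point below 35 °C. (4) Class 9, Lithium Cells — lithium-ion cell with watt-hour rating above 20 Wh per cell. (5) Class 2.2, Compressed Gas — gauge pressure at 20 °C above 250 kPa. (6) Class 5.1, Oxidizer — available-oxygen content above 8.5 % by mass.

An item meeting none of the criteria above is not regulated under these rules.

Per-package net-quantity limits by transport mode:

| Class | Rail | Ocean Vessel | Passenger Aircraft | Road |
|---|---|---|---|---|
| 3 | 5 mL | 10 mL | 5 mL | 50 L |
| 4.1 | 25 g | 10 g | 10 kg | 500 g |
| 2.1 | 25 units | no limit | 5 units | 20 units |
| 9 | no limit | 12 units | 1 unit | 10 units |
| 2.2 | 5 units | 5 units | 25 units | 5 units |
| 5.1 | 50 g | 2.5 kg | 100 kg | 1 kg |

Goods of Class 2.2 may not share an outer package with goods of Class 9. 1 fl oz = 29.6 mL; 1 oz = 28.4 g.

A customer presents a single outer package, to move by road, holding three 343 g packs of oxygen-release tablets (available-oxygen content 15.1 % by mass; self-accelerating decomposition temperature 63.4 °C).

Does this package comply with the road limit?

With available-oxygen content 15.1 % by mass (> 8.5 % by mass), the oxygen-release tablets fall in Class 5.1.
Class 5.1 quantity: three 343 g packs = 1.029 kg.
1.029 kg > 1 kg (road limit, Class 5.1) — over the limit.

No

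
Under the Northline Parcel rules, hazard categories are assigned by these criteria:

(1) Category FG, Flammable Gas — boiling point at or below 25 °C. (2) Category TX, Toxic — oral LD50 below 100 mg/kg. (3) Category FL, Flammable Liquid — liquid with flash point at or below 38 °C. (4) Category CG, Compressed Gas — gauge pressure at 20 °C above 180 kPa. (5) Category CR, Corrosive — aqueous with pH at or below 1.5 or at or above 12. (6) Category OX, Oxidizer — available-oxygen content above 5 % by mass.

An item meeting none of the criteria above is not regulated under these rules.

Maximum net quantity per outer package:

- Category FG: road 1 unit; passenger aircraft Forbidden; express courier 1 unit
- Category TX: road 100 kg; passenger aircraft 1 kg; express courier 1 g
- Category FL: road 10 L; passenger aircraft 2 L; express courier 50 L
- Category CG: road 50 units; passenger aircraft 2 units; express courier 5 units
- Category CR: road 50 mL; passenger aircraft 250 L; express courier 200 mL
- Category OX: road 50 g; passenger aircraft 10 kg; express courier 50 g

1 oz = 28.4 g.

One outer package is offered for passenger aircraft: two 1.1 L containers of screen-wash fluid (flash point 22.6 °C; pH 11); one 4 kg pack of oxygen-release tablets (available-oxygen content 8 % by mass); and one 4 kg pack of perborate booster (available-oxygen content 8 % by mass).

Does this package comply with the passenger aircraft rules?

Screen-wash fluid: flash point 22.6 °C ≤ 38 °C → Category FL (Flammable Liquid).
The oxygen-release tablets have available-oxygen content 8 % by mass, which is > 5 % by mass, so they are Category OX (Oxidizer).
With available-oxygen content 8 % by mass (> 5 % by mass), the perborate booster falls in Category OX.
Category FL quantity: two 1.1 L containers = 2.2 L.
2.2 L exceeds the passenger aircraft limit of 2 L for Category FL.
Total Category OX: 4 kg + 4 kg = 8 kg.
That is within the Category OX passenger aircraft limit of 10 kg.

No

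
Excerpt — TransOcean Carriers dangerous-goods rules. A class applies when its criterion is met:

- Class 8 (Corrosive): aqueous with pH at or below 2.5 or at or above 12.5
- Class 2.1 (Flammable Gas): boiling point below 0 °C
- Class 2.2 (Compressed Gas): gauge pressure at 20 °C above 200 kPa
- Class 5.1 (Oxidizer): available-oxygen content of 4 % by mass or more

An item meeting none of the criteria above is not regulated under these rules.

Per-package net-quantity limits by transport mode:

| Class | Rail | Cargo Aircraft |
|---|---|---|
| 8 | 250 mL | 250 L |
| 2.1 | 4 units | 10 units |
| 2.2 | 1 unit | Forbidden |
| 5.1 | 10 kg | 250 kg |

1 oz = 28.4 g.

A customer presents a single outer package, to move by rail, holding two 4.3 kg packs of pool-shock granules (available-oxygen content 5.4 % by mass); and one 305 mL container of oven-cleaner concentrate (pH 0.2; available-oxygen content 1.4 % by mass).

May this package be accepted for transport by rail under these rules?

With available-oxygen content 5.4 % by mass (≥ 4 % by mass), the pool-shock granules fall in Class 5.1.
pH 0.2 meets the Class 8 criterion (Corrosive), so the oven-cleaner concentrate is Class 8.
Class 8 quantity: 305 mL.
305 mL > 250 mL (rail limit, Class 8) — over the limit.
Class 5.1 quantity: two 4.3 kg packs = 8.6 kg.
8.6 kg ≤ 10 kg (rail limit, Class 5.1) — within limit.

No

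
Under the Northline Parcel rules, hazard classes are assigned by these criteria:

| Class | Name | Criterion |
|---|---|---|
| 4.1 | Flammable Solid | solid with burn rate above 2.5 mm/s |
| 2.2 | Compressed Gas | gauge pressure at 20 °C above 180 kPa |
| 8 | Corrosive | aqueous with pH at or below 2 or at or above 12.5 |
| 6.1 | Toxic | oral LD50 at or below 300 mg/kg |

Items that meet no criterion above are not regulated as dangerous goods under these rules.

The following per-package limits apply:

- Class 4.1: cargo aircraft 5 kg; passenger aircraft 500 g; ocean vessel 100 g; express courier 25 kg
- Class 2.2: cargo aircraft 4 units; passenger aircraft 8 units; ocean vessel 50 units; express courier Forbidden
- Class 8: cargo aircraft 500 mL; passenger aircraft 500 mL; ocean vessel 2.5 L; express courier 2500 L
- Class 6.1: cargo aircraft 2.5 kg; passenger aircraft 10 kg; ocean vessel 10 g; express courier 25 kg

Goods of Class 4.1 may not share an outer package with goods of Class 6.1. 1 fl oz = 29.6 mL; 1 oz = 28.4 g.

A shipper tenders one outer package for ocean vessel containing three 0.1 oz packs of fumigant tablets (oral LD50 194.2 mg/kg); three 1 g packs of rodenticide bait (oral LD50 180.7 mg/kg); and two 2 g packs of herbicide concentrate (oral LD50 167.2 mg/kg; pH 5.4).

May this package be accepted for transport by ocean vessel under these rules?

With oral LD50 194.2 mg/kg (≤ 300 mg/kg), the fumigant tablets fall in Class 6.1.
The rodenticide bait has oral LD50 180.7 mg/kg, which is ≤ 300 mg/kg, so it is Class 6.1 (Toxic).
The herbicide concentrate has oral LD50 167.2 mg/kg, which is ≤ 300 mg/kg, so it is Class 6.1 (Toxic).
Total Class 6.1: (three 0.1 oz packs = 8.52 g) + (three 1 g packs = 3 g) + (two 2 g packs = 4 g) = 15.52 g.
15.52 g exceeds the ocean vessel limit of 10 g for Class 6.1.

No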